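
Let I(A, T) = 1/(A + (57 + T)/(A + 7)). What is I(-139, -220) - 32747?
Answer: -595504327/18185 ≈ -32747.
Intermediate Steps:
I(A, T) = 1/(A + (57 + T)/(7 + A))
I(-139, -220) - 32747 = (7 - 139)/(57 - 220 + (-139)**2 + 7*(-139)) - 32747 = -132/(57 - 220 + 19321 - 973) - 32747 = -132/18185 - 32747 = -595504327/18185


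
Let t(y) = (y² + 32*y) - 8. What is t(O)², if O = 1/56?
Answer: 542657025/9834496 ≈ 55.179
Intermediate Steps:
O = 1/56 ≈ 0.017857
t(y) = -8 + y² + 32*y
t(O)² = (-8 + (1/56)² + 32*(1/56))² = (-8 + 1/3136 + 4/7)² = (-23295/3136)² = 542657025/9834496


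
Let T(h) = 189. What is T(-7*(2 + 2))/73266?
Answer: 63/24422 ≈ 0.0025796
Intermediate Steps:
T(-7*(2 + 2))/73266 = 189/73266 = 189*(1/73266) = 63/24422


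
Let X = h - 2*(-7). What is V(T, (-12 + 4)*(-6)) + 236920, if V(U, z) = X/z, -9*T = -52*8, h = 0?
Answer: 5686087/24 ≈ 2.3692e+5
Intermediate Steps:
X = 14 (X = 0 - 2*(-7) = 0 + 14 = 14)
T = 416/9 (T = -(-52)*8/9 = -⅑*(-416) = 416/9 ≈ 46.222)
V(U, z) = 14/z
V(T, (-12 + 4)*(-6)) + 236920 = 14/(((-12 + 4)*(-6))) + 236920 = 14/((-8*(-6))) + 236920 = 14/48 + 236920 = 14*(1/48) + 236920 = 7/24 + 236920 = 5686087/24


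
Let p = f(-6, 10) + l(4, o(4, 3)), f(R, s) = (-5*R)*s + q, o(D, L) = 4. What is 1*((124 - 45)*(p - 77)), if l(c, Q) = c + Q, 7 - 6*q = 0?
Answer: 110047/6 ≈ 18341.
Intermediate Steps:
q = 7/6 (q = 7/6 - ⅙*0 = 7/6 + 0 = 7/6 ≈ 1.1667)
f(R, s) = 7/6 - 5*R*s (f(R, s) = (-5*R)*s + 7/6 = -5*R*s + 7/6 = 7/6 - 5*R*s)
l(c, Q) = Q + c
p = 1855/6 (p = (7/6 - 5*(-6)*10) + (4 + 4) = (7/6 + 300) + 8 = 1807/6 + 8 = 1855/6 ≈ 309.17)
1*((124 - 45)*(p - 77)) = 1*((124 - 45)*(1855/6 - 77)) = 1*(79*(1393/6)) = 1*(110047/6) = 110047/6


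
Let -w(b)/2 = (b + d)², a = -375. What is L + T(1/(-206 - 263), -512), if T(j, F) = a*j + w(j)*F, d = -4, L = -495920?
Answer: -105475199149/219961 ≈ -4.7952e+5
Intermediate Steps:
w(b) = -2*(-4 + b)² (w(b) = -2*(b - 4)² = -2*(-4 + b)²)
T(j, F) = -375*j - 2*F*(-4 + j)² (T(j, F) = -375*j + (-2*(-4 + j)²)*F = -375*j - 2*F*(-4 + j)²)
L + T(1/(-206 - 263), -512) = -495920 + (-375/(-206 - 263) - 2*(-512)*(-4 + 1/(-206 - 263))²) = -495920 + (-375/(-469) - 2*(-512)*(-4 + 1/(-469))²) = -495920 + (-375*(-1/469) - 2*(-512)*(-4 - 1/469)²) = -495920 + (375/469 - 2*(-512)*(-1877/469)²) = -495920 + (375/469 - 2*(-512)*3523129/219961) = -495920 + (375/469 + 3607684096/219961) = -495920 + 3607859971/219961 = -105475199149/219961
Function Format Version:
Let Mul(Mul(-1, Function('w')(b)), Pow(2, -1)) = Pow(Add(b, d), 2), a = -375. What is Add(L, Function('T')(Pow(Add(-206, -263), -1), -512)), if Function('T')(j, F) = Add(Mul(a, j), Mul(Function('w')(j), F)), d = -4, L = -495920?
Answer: Rational(-105475199149, 219961) ≈ -4.7952e+5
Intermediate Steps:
Function('w')(b) = Mul(-2, Pow(Add(-4, b), 2)) (Function('w')(b) = Mul(-2, Pow(Add(b, -4), 2)) = Mul(-2, Pow(Add(-4, b), 2)))
Function('T')(j, F) = Add(Mul(-375, j), Mul(-2, F, Pow(Add(-4, j), 2))) (Function('T')(j, F) = Add(Mul(-375, j), Mul(Mul(-2, Pow(Add(-4, j), 2)), F)) = Add(Mul(-375, j), Mul(-2, F, Pow(Add(-4, j), 2))))
Add(L, Function('T')(Pow(Add(-206, -263), -1), -512)) = Add(-495920, Add(Mul(-375, Pow(Add(-206, -263), -1)), Mul(-2, -512, Pow(Add(-4, Pow(Add(-206, -263), -1)), 2)))) = Add(-495920, Add(Mul(-375, Pow(-469, -1)), Mul(-2, -512, Pow(Add(-4, Pow(-469, -1)), 2)))) = Add(-495920, Add(Mul(-375, Rational(-1, 469)), Mul(-2, -512, Pow(Add(-4, Rational(-1, 469)), 2)))) = Add(-495920, Add(Rational(375, 469), Mul(-2, -512, Pow(Rational(-1877, 469), 2)))) = Add(-495920, Add(Rational(375, 469), Mul(-2, -512, Rational(3523129, 219961)))) = Add(-495920, Add(Rational(375, 469), Rational(3607684096, 219961))) = Add(-495920, Rational(3607859971, 219961)) = Rational(-105475199149, 219961)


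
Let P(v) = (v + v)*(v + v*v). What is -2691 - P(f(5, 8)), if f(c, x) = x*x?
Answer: -535171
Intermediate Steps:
f(c, x) = x**2
P(v) = 2*v*(v + v**2) (P(v) = (2*v)*(v + v**2) = 2*v*(v + v**2))
-2691 - P(f(5, 8)) = -2691 - 2*(8**2)**2*(1 + 8**2) = -2691 - 2*64**2*(1 + 64) = -2691 - 2*4096*65 = -2691 - 1*532480 = -2691 - 532480 = -535171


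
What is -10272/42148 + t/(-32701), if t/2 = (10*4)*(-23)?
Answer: -64588088/344570437 ≈ -0.18745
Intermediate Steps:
t = -1840 (t = 2*((10*4)*(-23)) = 2*(40*(-23)) = 2*(-920) = -1840)
-10272/42148 + t/(-32701) = -10272/42148 - 1840/(-32701) = -10272*1/42148 - 1840*(-1/32701) = -2568/10537 + 1840/32701 = -64588088/344570437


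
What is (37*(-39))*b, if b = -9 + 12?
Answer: -4329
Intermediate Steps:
b = 3
(37*(-39))*b = (37*(-39))*3 = -1443*3 = -4329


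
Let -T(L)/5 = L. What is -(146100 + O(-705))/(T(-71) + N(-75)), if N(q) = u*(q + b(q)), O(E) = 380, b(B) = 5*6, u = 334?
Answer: 29296/2935 ≈ 9.9816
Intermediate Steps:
b(B) = 30
T(L) = -5*L
N(q) = 10020 + 334*q (N(q) = 334*(q + 30) = 334*(30 + q) = 10020 + 334*q)
-(146100 + O(-705))/(T(-71) + N(-75)) = -(146100 + 380)/(-5*(-71) + (10020 + 334*(-75))) = -146480/(355 + (10020 - 25050)) = -146480/(355 - 15030) = -146480/(-14675) = -146480*(-1)/14675 = -1*(-29296/2935) = 29296/2935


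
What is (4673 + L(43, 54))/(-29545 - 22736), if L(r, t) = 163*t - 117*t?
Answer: -7157/52281 ≈ -0.13689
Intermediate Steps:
L(r, t) = 46*t
(4673 + L(43, 54))/(-29545 - 22736) = (4673 + 46*54)/(-29545 - 22736) = (4673 + 2484)/(-52281) = 7157*(-1/52281) = -7157/52281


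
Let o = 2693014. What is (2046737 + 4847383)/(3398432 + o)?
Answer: 1149020/1015241 ≈ 1.1318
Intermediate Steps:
(2046737 + 4847383)/(3398432 + o) = (2046737 + 4847383)/(3398432 + 2693014) = 6894120/6091446 = 6894120*(1/6091446) = 1149020/1015241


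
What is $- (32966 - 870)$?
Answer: $-32096$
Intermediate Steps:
$- (32966 - 870) = \left(-1\right) 32096 = -32096$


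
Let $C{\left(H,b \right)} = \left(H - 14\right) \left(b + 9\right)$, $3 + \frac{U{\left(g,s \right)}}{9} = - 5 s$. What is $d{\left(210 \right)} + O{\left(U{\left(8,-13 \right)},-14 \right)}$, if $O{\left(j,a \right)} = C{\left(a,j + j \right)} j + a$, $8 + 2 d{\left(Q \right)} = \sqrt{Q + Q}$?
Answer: $-17577018 + \sqrt{105} \approx -1.7577 \cdot 10^{7}$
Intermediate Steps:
$U{\left(g,s \right)} = -27 - 45 s$ ($U{\left(g,s \right)} = -27 + 9 \left(- 5 s\right) = -27 - 45 s$)
$C{\left(H,b \right)} = \left(-14 + H\right) \left(9 + b\right)$
$d{\left(Q \right)} = -4 + \frac{\sqrt{2} \sqrt{Q}}{2}$ ($d{\left(Q \right)} = -4 + \frac{\sqrt{Q + Q}}{2} = -4 + \frac{\sqrt{2 Q}}{2} = -4 + \frac{\sqrt{2} \sqrt{Q}}{2}$)
$O{\left(j,a \right)} = a + j \left(-126 - 28 j + 9 a + 2 a j\right)$ ($O{\left(j,a \right)} = \left(-126 - 14 \left(j + j\right) + 9 a + a \left(j + j\right)\right) j + a = \left(-126 - 14 \cdot 2 j + 9 a + a 2 j\right) j + a = \left(-126 - 28 j + 9 a + 2 a j\right) j + a = j \left(-126 - 28 j + 9 a + 2 a j\right) + a = a + j \left(-126 - 28 j + 9 a + 2 a j\right)$)
$d{\left(210 \right)} + O{\left(U{\left(8,-13 \right)},-14 \right)} = \left(-4 + \frac{\sqrt{2} \sqrt{210}}{2}\right) + \left(-14 + \left(-27 - -585\right) \left(-126 - 28 \left(-27 - -585\right) + 9 \left(-14\right) + 2 \left(-14\right) \left(-27 - -585\right)\right)\right) = \left(-4 + \sqrt{105}\right) + \left(-14 + \left(-27 + 585\right) \left(-126 - 28 \left(-27 + 585\right) - 126 + 2 \left(-14\right) \left(-27 + 585\right)\right)\right) = \left(-4 + \sqrt{105}\right) + \left(-14 + 558 \left(-126 - 15624 - 126 + 2 \left(-14\right) 558\right)\right) = \left(-4 + \sqrt{105}\right) + \left(-14 + 558 \left(-126 - 15624 - 126 - 15624\right)\right) = \left(-4 + \sqrt{105}\right) + \left(-14 + 558 \left(-31500\right)\right) = \left(-4 + \sqrt{105}\right) - 17577014 = -17577018 + \sqrt{105}$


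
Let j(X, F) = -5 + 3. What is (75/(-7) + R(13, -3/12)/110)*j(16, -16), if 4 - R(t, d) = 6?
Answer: 8264/385 ≈ 21.465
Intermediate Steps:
R(t, d) = -2 (R(t, d) = 4 - 1*6 = 4 - 6 = -2)
j(X, F) = -2
(75/(-7) + R(13, -3/12)/110)*j(16, -16) = (75/(-7) - 2/110)*(-2) = (75*(-⅐) - 2*1/110)*(-2) = (-75/7 - 1/55)*(-2) = -4132/385*(-2) = 8264/385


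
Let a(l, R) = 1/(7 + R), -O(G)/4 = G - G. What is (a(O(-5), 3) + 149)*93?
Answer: 138663/10 ≈ 13866.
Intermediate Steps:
O(G) = 0 (O(G) = -4*(G - G) = -4*0 = 0)
(a(O(-5), 3) + 149)*93 = (1/(7 + 3) + 149)*93 = (1/10 + 149)*93 = (⅒ + 149)*93 = (1491/10)*93 = 138663/10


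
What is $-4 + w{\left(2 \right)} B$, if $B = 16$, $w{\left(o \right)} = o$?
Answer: $28$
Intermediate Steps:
$-4 + w{\left(2 \right)} B = -4 + 2 \cdot 16 = -4 + 32 = 28$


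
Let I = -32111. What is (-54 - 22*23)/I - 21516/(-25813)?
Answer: 705355556/828881243 ≈ 0.85097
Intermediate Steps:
(-54 - 22*23)/I - 21516/(-25813) = (-54 - 22*23)/(-32111) - 21516/(-25813) = (-54 - 506)*(-1/32111) - 21516*(-1/25813) = -560*(-1/32111) + 21516/25813 = 560/32111 + 21516/25813 = 705355556/828881243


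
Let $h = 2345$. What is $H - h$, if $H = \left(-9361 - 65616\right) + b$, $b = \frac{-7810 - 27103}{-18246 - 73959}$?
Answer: $- \frac{7129440097}{92205} \approx -77322.0$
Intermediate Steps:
$b = \frac{34913}{92205}$ ($b = - \frac{34913}{-92205} = \left(-34913\right) \left(- \frac{1}{92205}\right) = \frac{34913}{92205} \approx 0.37865$)
$H = - \frac{6913219372}{92205}$ ($H = \left(-9361 - 65616\right) + \frac{34913}{92205} = -74977 + \frac{34913}{92205} = - \frac{6913219372}{92205} \approx -74977.0$)
$H - h = - \frac{6913219372}{92205} - 2345 = - \frac{7129440097}{92205}$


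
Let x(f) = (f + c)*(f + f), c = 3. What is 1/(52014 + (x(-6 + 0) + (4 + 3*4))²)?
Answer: 1/54718 ≈ 1.8276e-5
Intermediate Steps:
x(f) = 2*f*(3 + f) (x(f) = (f + 3)*(f + f) = (3 + f)*(2*f) = 2*f*(3 + f))
1/(52014 + (x(-6 + 0) + (4 + 3*4))²) = 1/(52014 + (2*(-6 + 0)*(3 + (-6 + 0)) + (4 + 3*4))²) = 1/(52014 + (2*(-6)*(3 - 6) + (4 + 12))²) = 1/(52014 + (2*(-6)*(-3) + 16)²) = 1/(52014 + (36 + 16)²) = 1/(52014 + 52²) = 1/(52014 + 2704) = 1/54718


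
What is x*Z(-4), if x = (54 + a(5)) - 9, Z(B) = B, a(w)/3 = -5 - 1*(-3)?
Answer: -156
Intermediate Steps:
a(w) = -6 (a(w) = 3*(-5 - 1*(-3)) = 3*(-5 + 3) = 3*(-2) = -6)
x = 39 (x = (54 - 6) - 9 = 48 - 9 = 39)
x*Z(-4) = 39*(-4) = -156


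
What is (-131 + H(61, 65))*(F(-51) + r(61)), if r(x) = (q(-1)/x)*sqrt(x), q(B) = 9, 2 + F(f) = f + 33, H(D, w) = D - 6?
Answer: 1520 - 684*sqrt(61)/61 ≈ 1432.4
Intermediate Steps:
H(D, w) = -6 + D
F(f) = 31 + f (F(f) = -2 + (f + 33) = -2 + (33 + f) = 31 + f)
r(x) = 9/sqrt(x) (r(x) = (9/x)*sqrt(x) = 9/sqrt(x))
(-131 + H(61, 65))*(F(-51) + r(61)) = (-131 + (-6 + 61))*((31 - 51) + 9/sqrt(61)) = (-131 + 55)*(-20 + 9*(sqrt(61)/61)) = -76*(-20 + 9*sqrt(61)/61) = 1520 - 684*sqrt(61)/61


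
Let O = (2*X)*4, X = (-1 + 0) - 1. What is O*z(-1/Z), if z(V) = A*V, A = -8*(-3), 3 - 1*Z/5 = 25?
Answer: -192/55 ≈ -3.4909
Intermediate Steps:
Z = -110 (Z = 15 - 5*25 = 15 - 125 = -110)
A = 24
X = -2 (X = -1 - 1 = -2)
O = -16 (O = (2*(-2))*4 = -4*4 = -16)
z(V) = 24*V
O*z(-1/Z) = -384*(-1/(-110)) = -384*(-1*(-1/110)) = -384/110 = -16*12/55 = -192/55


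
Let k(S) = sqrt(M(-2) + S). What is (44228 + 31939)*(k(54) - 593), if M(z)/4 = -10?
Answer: -45167031 + 76167*sqrt(14) ≈ -4.4882e+7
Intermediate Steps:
M(z) = -40 (M(z) = 4*(-10) = -40)
k(S) = sqrt(-40 + S)
(44228 + 31939)*(k(54) - 593) = (44228 + 31939)*(sqrt(-40 + 54) - 593) = 76167*(sqrt(14) - 593) = 76167*(-593 + sqrt(14)) = -45167031 + 76167*sqrt(14)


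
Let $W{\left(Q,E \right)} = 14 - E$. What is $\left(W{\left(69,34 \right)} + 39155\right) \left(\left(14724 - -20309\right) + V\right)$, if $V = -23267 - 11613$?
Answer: $5987655$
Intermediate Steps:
$V = -34880$
$\left(W{\left(69,34 \right)} + 39155\right) \left(\left(14724 - -20309\right) + V\right) = \left(\left(14 - 34\right) + 39155\right) \left(\left(14724 - -20309\right) - 34880\right) = \left(\left(14 - 34\right) + 39155\right) \left(\left(14724 + 20309\right) - 34880\right) = \left(-20 + 39155\right) \left(35033 - 34880\right) = 39135 \cdot 153 = 5987655$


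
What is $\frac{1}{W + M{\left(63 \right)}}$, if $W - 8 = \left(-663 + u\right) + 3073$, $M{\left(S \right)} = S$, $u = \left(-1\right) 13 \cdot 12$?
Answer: $\frac{1}{2325} \approx 0.00043011$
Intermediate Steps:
$u = -156$ ($u = \left(-13\right) 12 = -156$)
$W = 2262$ ($W = 8 + \left(\left(-663 - 156\right) + 3073\right) = 8 + \left(-819 + 3073\right) = 8 + 2254 = 2262$)
$\frac{1}{W + M{\left(63 \right)}} = \frac{1}{2262 + 63} = \frac{1}{2325}$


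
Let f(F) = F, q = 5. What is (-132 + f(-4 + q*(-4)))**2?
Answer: 24336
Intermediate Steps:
(-132 + f(-4 + q*(-4)))**2 = (-132 + (-4 + 5*(-4)))**2 = (-132 + (-4 - 20))**2 = (-132 - 24)**2 = (-156)**2 = 24336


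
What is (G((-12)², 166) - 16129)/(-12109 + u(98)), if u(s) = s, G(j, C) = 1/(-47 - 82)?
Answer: 2080642/1549419 ≈ 1.3429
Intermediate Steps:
G(j, C) = -1/129 (G(j, C) = 1/(-129) = -1/129)
(G((-12)², 166) - 16129)/(-12109 + u(98)) = (-1/129 - 16129)/(-12109 + 98) = -2080642/129/(-12011) = -2080642/129*(-1/12011) = 2080642/1549419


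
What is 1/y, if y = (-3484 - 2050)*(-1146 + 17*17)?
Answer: 1/4742638 ≈ 2.1085e-7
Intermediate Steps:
y = 4742638 (y = -5534*(-1146 + 289) = -5534*(-857) = 4742638)
1/y = 1/4742638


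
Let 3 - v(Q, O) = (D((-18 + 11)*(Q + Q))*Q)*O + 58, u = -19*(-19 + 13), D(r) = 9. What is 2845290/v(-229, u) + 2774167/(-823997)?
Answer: 241837338571/27650867329 ≈ 8.7461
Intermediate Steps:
u = 114 (u = -19*(-6) = 114)
v(Q, O) = -55 - 9*O*Q (v(Q, O) = 3 - ((9*Q)*O + 58) = 3 - (9*O*Q + 58) = 3 - (58 + 9*O*Q) = 3 + (-58 - 9*O*Q) = -55 - 9*O*Q)
2845290/v(-229, u) + 2774167/(-823997) = 2845290/(-55 - 9*114*(-229)) + 2774167/(-823997) = 2845290/(-55 + 234954) + 2774167*(-1/823997) = 2845290/234899 - 2774167/823997 = 2845290*(1/234899) - 2774167/823997 = 406470/33557 - 2774167/823997 = 241837338571/27650867329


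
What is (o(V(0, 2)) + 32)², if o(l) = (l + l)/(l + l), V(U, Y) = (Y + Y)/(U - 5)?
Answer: 1089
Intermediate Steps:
V(U, Y) = 2*Y/(-5 + U) (V(U, Y) = (2*Y)/(-5 + U) = 2*Y/(-5 + U))
o(l) = 1 (o(l) = (2*l)/((2*l)) = (2*l)*(1/(2*l)) = 1)
(o(V(0, 2)) + 32)² = (1 + 32)² = 33² = 1089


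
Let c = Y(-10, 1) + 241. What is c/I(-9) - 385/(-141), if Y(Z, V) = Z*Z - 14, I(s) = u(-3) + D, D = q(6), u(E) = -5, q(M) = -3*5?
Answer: -38407/2820 ≈ -13.620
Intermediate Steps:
q(M) = -15
D = -15
I(s) = -20 (I(s) = -5 - 15 = -20)
Y(Z, V) = -14 + Z² (Y(Z, V) = Z² - 14 = -14 + Z²)
c = 327 (c = (-14 + (-10)²) + 241 = (-14 + 100) + 241 = 86 + 241 = 327)
c/I(-9) - 385/(-141) = 327/(-20) - 385/(-141) = 327*(-1/20) - 385*(-1/141) = -327/20 + 385/141 = -38407/2820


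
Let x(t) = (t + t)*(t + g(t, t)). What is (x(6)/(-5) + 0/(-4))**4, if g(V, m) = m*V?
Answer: 64524128256/625 ≈ 1.0324e+8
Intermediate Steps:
g(V, m) = V*m
x(t) = 2*t*(t + t**2) (x(t) = (t + t)*(t + t*t) = (2*t)*(t + t**2) = 2*t*(t + t**2))
(x(6)/(-5) + 0/(-4))**4 = ((2*6**2*(1 + 6))/(-5) + 0/(-4))**4 = ((2*36*7)*(-1/5) + 0*(-1/4))**4 = (504*(-1/5) + 0)**4 = (-504/5 + 0)**4 = (-504/5)**4 = 64524128256/625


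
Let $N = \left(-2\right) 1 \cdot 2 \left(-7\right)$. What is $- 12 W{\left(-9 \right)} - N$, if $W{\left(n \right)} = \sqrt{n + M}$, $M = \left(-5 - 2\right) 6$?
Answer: $-28 - 12 i \sqrt{51} \approx -28.0 - 85.697 i$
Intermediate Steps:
$M = -42$ ($M = \left(-7\right) 6 = -42$)
$W{\left(n \right)} = \sqrt{-42 + n}$ ($W{\left(n \right)} = \sqrt{n - 42} = \sqrt{-42 + n}$)
$N = 28$ ($N = \left(-2\right) \left(-14\right) = 28$)
$- 12 W{\left(-9 \right)} - N = - 12 \sqrt{-42 - 9} - 28 = - 12 \sqrt{-51} - 28 = - 12 i \sqrt{51} - 28 = -28 - 12 i \sqrt{51}$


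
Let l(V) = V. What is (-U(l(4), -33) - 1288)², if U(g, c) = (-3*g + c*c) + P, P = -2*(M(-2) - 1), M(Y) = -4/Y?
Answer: 5583769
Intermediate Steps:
P = -2 (P = -2*(-4/(-2) - 1) = -2*(-4*(-½) - 1) = -2*(2 - 1) = -2*1 = -2)
U(g, c) = -2 + c² - 3*g (U(g, c) = (-3*g + c*c) - 2 = (-3*g + c²) - 2 = (c² - 3*g) - 2 = -2 + c² - 3*g)
(-U(l(4), -33) - 1288)² = (-(-2 + (-33)² - 3*4) - 1288)² = (-(-2 + 1089 - 12) - 1288)² = (-1*1075 - 1288)² = (-1075 - 1288)² = (-2363)² = 5583769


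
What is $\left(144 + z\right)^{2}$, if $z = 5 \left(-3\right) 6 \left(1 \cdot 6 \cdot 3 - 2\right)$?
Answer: $1679616$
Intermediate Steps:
$z = -1440$ ($z = \left(-15\right) 6 \left(6 \cdot 3 - 2\right) = - 90 \left(18 - 2\right) = \left(-90\right) 16 = -1440$)
$\left(144 + z\right)^{2} = \left(144 - 1440\right)^{2} = \left(-1296\right)^{2} = 1679616$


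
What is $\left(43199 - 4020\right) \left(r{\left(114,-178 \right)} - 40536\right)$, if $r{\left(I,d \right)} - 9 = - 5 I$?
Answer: $-1610139363$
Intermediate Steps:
$r{\left(I,d \right)} = 9 - 5 I$
$\left(43199 - 4020\right) \left(r{\left(114,-178 \right)} - 40536\right) = \left(43199 - 4020\right) \left(\left(9 - 570\right) - 40536\right) = 39179 \left(-561 - 40536\right) = 39179 \left(-41097\right) = -1610139363$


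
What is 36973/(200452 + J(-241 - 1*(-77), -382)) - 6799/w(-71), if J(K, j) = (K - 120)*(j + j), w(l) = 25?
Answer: -2837168647/10435700 ≈ -271.87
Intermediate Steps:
J(K, j) = 2*j*(-120 + K) (J(K, j) = (-120 + K)*(2*j) = 2*j*(-120 + K))
36973/(200452 + J(-241 - 1*(-77), -382)) - 6799/w(-71) = 36973/(200452 + 2*(-382)*(-120 + (-241 - 1*(-77)))) - 6799/25 = 36973/(200452 + 2*(-382)*(-120 + (-241 + 77))) - 6799*1/25 = 36973/(200452 + 2*(-382)*(-120 - 164)) - 6799/25 = 36973/(200452 + 2*(-382)*(-284)) - 6799/25 = 36973/(200452 + 216976) - 6799/25 = 36973/417428 - 6799/25 = -2837168647/10435700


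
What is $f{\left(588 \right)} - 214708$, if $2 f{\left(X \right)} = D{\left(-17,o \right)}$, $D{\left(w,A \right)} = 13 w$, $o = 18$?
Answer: $- \frac{429637}{2} \approx -2.1482 \cdot 10^{5}$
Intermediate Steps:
$f{\left(X \right)} = - \frac{221}{2}$ ($f{\left(X \right)} = \frac{13 \left(-17\right)}{2} = \frac{1}{2} \left(-221\right) = - \frac{221}{2}$)
$f{\left(588 \right)} - 214708 = - \frac{221}{2} - 214708 = - \frac{429637}{2}$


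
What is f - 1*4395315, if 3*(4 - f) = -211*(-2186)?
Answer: -13647179/3 ≈ -4.5491e+6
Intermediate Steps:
f = -461234/3 (f = 4 - (-211)*(-2186)/3 = 4 - ⅓*461246 = 4 - 461246/3 = -461234/3 ≈ -1.5374e+5)
f - 1*4395315 = -461234/3 - 1*4395315 = -461234/3 - 4395315 = -13647179/3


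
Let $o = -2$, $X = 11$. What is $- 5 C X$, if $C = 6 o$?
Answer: $660$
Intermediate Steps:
$C = -12$ ($C = 6 \left(-2\right) = -12$)
$- 5 C X = \left(-5\right) \left(-12\right) 11 = 60 \cdot 11 = 660$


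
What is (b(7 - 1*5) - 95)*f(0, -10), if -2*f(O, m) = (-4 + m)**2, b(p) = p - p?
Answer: 9310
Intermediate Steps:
b(p) = 0
f(O, m) = -(-4 + m)**2/2
(b(7 - 1*5) - 95)*f(0, -10) = (0 - 95)*(-(-4 - 10)**2/2) = -(-95)*(-14)**2/2 = -(-95)*196/2 = -95*(-98) = 9310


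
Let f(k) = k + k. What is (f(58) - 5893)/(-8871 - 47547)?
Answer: 5777/56418 ≈ 0.10240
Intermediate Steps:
f(k) = 2*k
(f(58) - 5893)/(-8871 - 47547) = (2*58 - 5893)/(-8871 - 47547) = (116 - 5893)/(-56418) = -5777*(-1/56418) = 5777/56418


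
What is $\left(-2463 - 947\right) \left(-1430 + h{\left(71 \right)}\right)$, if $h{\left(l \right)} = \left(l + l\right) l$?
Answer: $-29503320$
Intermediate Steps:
$h{\left(l \right)} = 2 l^{2}$ ($h{\left(l \right)} = 2 l l = 2 l^{2}$)
$\left(-2463 - 947\right) \left(-1430 + h{\left(71 \right)}\right) = \left(-2463 - 947\right) \left(-1430 + 2 \cdot 71^{2}\right) = - 3410 \left(-1430 + 2 \cdot 5041\right) = - 3410 \left(-1430 + 10082\right) = \left(-3410\right) 8652 = -29503320$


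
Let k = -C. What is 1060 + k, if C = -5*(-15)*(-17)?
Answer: 2335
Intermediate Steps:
C = -1275 (C = 75*(-17) = -1275)
k = 1275 (k = -1*(-1275) = 1275)
1060 + k = 1060 + 1275 = 2335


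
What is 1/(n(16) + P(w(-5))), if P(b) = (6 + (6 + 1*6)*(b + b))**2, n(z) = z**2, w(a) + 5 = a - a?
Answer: 1/13252 ≈ 7.5460e-5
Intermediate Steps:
w(a) = -5 (w(a) = -5 + (a - a) = -5 + 0 = -5)
P(b) = (6 + 24*b)**2 (P(b) = (6 + (6 + 6)*(2*b))**2 = (6 + 12*(2*b))**2 = (6 + 24*b)**2)
1/(n(16) + P(w(-5))) = 1/(16**2 + 36*(1 + 4*(-5))**2) = 1/(256 + 36*(1 - 20)**2) = 1/(256 + 36*(-19)**2) = 1/(256 + 36*361) = 1/(256 + 12996) = 1/13252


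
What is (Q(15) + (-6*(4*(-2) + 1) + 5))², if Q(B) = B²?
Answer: 73984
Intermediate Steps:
(Q(15) + (-6*(4*(-2) + 1) + 5))² = (15² + (-6*(4*(-2) + 1) + 5))² = (225 + (-6*(-8 + 1) + 5))² = (225 + (-6*(-7) + 5))² = (225 + (42 + 5))² = (225 + 47)² = 272² = 73984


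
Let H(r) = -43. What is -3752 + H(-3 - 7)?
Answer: -3795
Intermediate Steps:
-3752 + H(-3 - 7) = -3752 - 43 = -3795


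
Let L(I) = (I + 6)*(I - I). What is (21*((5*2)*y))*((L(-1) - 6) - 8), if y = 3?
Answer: -8820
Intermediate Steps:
L(I) = 0 (L(I) = (6 + I)*0 = 0)
(21*((5*2)*y))*((L(-1) - 6) - 8) = (21*((5*2)*3))*((0 - 6) - 8) = (21*(10*3))*(-6 - 8) = (21*30)*(-14) = 630*(-14) = -8820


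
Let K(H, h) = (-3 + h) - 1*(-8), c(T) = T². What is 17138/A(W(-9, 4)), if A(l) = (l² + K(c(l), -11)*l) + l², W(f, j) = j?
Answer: 8569/4 ≈ 2142.3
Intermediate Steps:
K(H, h) = 5 + h (K(H, h) = (-3 + h) + 8 = 5 + h)
A(l) = -6*l + 2*l² (A(l) = (l² + (5 - 11)*l) + l² = (l² - 6*l) + l² = -6*l + 2*l²)
17138/A(W(-9, 4)) = 17138/((2*4*(-3 + 4))) = 17138/((2*4*1)) = 17138/8 = 17138*(⅛) = 8569/4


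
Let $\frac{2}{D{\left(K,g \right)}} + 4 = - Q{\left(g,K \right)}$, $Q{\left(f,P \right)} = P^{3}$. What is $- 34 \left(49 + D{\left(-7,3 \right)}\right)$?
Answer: $- \frac{564842}{339} \approx -1666.2$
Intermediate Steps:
$D{\left(K,g \right)} = \frac{2}{-4 - K^{3}}$
$- 34 \left(49 + D{\left(-7,3 \right)}\right) = - 34 \left(49 - \frac{2}{4 + \left(-7\right)^{3}}\right) = - 34 \left(49 - \frac{2}{4 - 343}\right) = - 34 \left(49 - \frac{2}{-339}\right) = - 34 \left(49 - - \frac{2}{339}\right) = - 34 \left(49 + \frac{2}{339}\right) = \left(-34\right) \frac{16613}{339} = - \frac{564842}{339}$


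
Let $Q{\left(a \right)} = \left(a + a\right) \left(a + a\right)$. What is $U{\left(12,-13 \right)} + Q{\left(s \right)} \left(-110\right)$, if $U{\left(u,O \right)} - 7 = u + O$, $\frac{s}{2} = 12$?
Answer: $-253434$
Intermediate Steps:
$s = 24$ ($s = 2 \cdot 12 = 24$)
$Q{\left(a \right)} = 4 a^{2}$ ($Q{\left(a \right)} = 2 a 2 a = 4 a^{2}$)
$U{\left(u,O \right)} = 7 + O + u$ ($U{\left(u,O \right)} = 7 + \left(u + O\right) = 7 + \left(O + u\right) = 7 + O + u$)
$U{\left(12,-13 \right)} + Q{\left(s \right)} \left(-110\right) = \left(7 - 13 + 12\right) + 4 \cdot 24^{2} \left(-110\right) = 6 + 4 \cdot 576 \left(-110\right) = 6 + 2304 \left(-110\right) = 6 - 253440 = -253434$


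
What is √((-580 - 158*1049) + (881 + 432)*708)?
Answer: √763282 ≈ 873.66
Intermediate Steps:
√((-580 - 158*1049) + (881 + 432)*708) = √((-580 - 165742) + 1313*708) = √(-166322 + 929604) = √763282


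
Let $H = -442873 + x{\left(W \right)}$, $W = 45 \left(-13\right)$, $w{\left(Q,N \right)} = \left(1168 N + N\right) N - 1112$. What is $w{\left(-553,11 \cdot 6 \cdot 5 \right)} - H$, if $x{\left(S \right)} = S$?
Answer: $127746446$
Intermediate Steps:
$w{\left(Q,N \right)} = -1112 + 1169 N^{2}$ ($w{\left(Q,N \right)} = 1169 N N - 1112 = 1169 N^{2} - 1112 = -1112 + 1169 N^{2}$)
$W = -585$
$H = -443458$ ($H = -442873 - 585 = -443458$)
$w{\left(-553,11 \cdot 6 \cdot 5 \right)} - H = \left(-1112 + 1169 \left(11 \cdot 6 \cdot 5\right)^{2}\right) - -443458 = \left(-1112 + 1169 \left(66 \cdot 5\right)^{2}\right) + 443458 = \left(-1112 + 1169 \cdot 330^{2}\right) + 443458 = \left(-1112 + 1169 \cdot 108900\right) + 443458 = \left(-1112 + 127304100\right) + 443458 = 127302988 + 443458 = 127746446$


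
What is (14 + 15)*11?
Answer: 319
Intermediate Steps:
(14 + 15)*11 = 29*11 = 319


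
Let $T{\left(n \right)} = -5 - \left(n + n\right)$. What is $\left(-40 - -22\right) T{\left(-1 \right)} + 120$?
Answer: $174$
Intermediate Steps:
$T{\left(n \right)} = -5 - 2 n$
$\left(-40 - -22\right) T{\left(-1 \right)} + 120 = \left(-40 - -22\right) \left(-5 - -2\right) + 120 = \left(-40 + 22\right) \left(-5 + 2\right) + 120 = \left(-18\right) \left(-3\right) + 120 = 54 + 120 = 174$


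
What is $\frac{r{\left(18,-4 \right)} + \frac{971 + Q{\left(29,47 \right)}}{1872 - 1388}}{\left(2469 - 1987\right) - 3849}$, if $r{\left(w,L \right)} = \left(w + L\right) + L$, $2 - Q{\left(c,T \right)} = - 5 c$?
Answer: $- \frac{2979}{814814} \approx -0.003656$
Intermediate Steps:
$Q{\left(c,T \right)} = 2 + 5 c$ ($Q{\left(c,T \right)} = 2 - - 5 c = 2 + 5 c$)
$r{\left(w,L \right)} = w + 2 L$ ($r{\left(w,L \right)} = \left(L + w\right) + L = w + 2 L$)
$\frac{r{\left(18,-4 \right)} + \frac{971 + Q{\left(29,47 \right)}}{1872 - 1388}}{\left(2469 - 1987\right) - 3849} = \frac{\left(18 + 2 \left(-4\right)\right) + \frac{971 + \left(2 + 5 \cdot 29\right)}{1872 - 1388}}{\left(2469 - 1987\right) - 3849} = \frac{\left(18 - 8\right) + \frac{971 + \left(2 + 145\right)}{484}}{\left(2469 - 1987\right) - 3849} = \frac{10 + \left(971 + 147\right) \frac{1}{484}}{482 - 3849} = \frac{10 + 1118 \cdot \frac{1}{484}}{-3367} = \left(10 + \frac{559}{242}\right) \left(- \frac{1}{3367}\right) = \frac{2979}{242} \left(- \frac{1}{3367}\right) = - \frac{2979}{814814}$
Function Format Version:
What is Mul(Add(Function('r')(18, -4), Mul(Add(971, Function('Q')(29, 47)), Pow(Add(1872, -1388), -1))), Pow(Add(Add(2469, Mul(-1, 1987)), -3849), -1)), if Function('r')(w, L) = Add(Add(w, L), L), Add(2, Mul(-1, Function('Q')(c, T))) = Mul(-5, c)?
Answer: Rational(-2979, 814814) ≈ -0.0036560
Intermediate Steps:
Function('Q')(c, T) = Add(2, Mul(5, c)) (Function('Q')(c, T) = Add(2, Mul(-1, Mul(-5, c))) = Add(2, Mul(5, c)))
Function('r')(w, L) = Add(w, Mul(2, L)) (Function('r')(w, L) = Add(Add(L, w), L) = Add(w, Mul(2, L)))
Mul(Add(Function('r')(18, -4), Mul(Add(971, Function('Q')(29, 47)), Pow(Add(1872, -1388), -1))), Pow(Add(Add(2469, Mul(-1, 1987)), -3849), -1)) = Mul(Add(Add(18, Mul(2, -4)), Mul(Add(971, Add(2, Mul(5, 29))), Pow(Add(1872, -1388), -1))), Pow(Add(Add(2469, Mul(-1, 1987)), -3849), -1)) = Mul(Add(Add(18, -8), Mul(Add(971, Add(2, 145)), Pow(484, -1))), Pow(Add(Add(2469, -1987), -3849), -1)) = Mul(Add(10, Mul(Add(971, 147), Rational(1, 484))), Pow(Add(482, -3849), -1)) = Mul(Add(10, Mul(1118, Rational(1, 484))), Pow(-3367, -1)) = Mul(Add(10, Rational(559, 242)), Rational(-1, 3367)) = Mul(Rational(2979, 242), Rational(-1, 3367)) = Rational(-2979, 814814)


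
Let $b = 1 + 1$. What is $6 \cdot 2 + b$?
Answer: $14$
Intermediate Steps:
$b = 2$
$6 \cdot 2 + b = 6 \cdot 2 + 2 = 12 + 2 = 14$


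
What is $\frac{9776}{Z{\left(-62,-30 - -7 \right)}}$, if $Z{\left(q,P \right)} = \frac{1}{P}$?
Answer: $-224848$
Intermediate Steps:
$\frac{9776}{Z{\left(-62,-30 - -7 \right)}} = \frac{9776}{\frac{1}{-30 - -7}} = \frac{9776}{\frac{1}{-30 + 7}} = \frac{9776}{\frac{1}{-23}} = \frac{9776}{- \frac{1}{23}} = 9776 \left(-23\right) = -224848$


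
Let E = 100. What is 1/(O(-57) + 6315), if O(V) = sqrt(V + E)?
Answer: 6315/39879182 - sqrt(43)/39879182 ≈ 0.00015819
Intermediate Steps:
O(V) = sqrt(100 + V) (O(V) = sqrt(V + 100) = sqrt(100 + V))
1/(O(-57) + 6315) = 1/(sqrt(100 - 57) + 6315) = 1/(sqrt(43) + 6315) = 1/(6315 + sqrt(43))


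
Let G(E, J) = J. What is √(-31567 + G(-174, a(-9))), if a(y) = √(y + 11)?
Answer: √(-31567 + √2) ≈ 177.67*I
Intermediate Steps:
a(y) = √(11 + y)
√(-31567 + G(-174, a(-9))) = √(-31567 + √(11 - 9)) = √(-31567 + √2)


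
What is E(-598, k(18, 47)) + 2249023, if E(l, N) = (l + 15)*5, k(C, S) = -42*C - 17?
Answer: 2246108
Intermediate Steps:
k(C, S) = -17 - 42*C
E(l, N) = 75 + 5*l (E(l, N) = (15 + l)*5 = 75 + 5*l)
E(-598, k(18, 47)) + 2249023 = (75 + 5*(-598)) + 2249023 = (75 - 2990) + 2249023 = -2915 + 2249023 = 2246108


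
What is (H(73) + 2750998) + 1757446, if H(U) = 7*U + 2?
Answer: 4508957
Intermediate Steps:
H(U) = 2 + 7*U
(H(73) + 2750998) + 1757446 = ((2 + 7*73) + 2750998) + 1757446 = ((2 + 511) + 2750998) + 1757446 = (513 + 2750998) + 1757446 = 2751511 + 1757446 = 4508957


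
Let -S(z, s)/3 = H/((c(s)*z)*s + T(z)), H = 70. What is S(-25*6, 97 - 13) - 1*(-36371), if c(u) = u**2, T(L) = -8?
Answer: 1616792934389/44452804 ≈ 36371.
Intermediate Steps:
S(z, s) = -210/(-8 + z*s**3) (S(z, s) = -210/((s**2*z)*s - 8) = -210/((z*s**2)*s - 8) = -210/(z*s**3 - 8) = -210/(-8 + z*s**3))
S(-25*6, 97 - 13) - 1*(-36371) = -210/(-8 + (-25*6)*(97 - 13)**3) - 1*(-36371) = -210/(-8 - 150*84**3) + 36371 = -210/(-8 - 150*592704) + 36371 = -210/(-8 - 88905600) + 36371 = -210/(-88905608) + 36371 = -210*(-1/88905608) + 36371 = 105/44452804 + 36371 = 1616792934389/44452804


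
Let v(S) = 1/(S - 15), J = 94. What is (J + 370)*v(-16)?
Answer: -464/31 ≈ -14.968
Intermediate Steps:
v(S) = 1/(-15 + S)
(J + 370)*v(-16) = (94 + 370)/(-15 - 16) = 464/(-31) = 464*(-1/31) = -464/31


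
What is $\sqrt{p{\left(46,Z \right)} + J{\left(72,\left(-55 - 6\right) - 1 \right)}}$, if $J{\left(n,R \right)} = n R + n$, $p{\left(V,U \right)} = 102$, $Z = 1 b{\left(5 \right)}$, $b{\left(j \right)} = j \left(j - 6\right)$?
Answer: $i \sqrt{4290} \approx 65.498 i$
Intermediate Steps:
$b{\left(j \right)} = j \left(-6 + j\right)$
$Z = -5$ ($Z = 1 \cdot 5 \left(-6 + 5\right) = 1 \cdot 5 \left(-1\right) = 1 \left(-5\right) = -5$)
$J{\left(n,R \right)} = n + R n$ ($J{\left(n,R \right)} = R n + n = n + R n$)
$\sqrt{p{\left(46,Z \right)} + J{\left(72,\left(-55 - 6\right) - 1 \right)}} = \sqrt{102 + 72 \left(1 - 62\right)} = \sqrt{102 + 72 \left(-61\right)} = \sqrt{102 - 4392} = \sqrt{-4290} = i \sqrt{4290}$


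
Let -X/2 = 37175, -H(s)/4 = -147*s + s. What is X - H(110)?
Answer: -138590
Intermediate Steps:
H(s) = 584*s (H(s) = -4*(-147*s + s) = -(-584)*s = 584*s)
X = -74350 (X = -2*37175 = -74350)
X - H(110) = -74350 - 584*110 = -74350 - 1*64240 = -74350 - 64240 = -138590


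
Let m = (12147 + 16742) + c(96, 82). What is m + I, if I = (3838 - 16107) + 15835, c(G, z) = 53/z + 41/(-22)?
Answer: 14636656/451 ≈ 32454.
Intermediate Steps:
c(G, z) = -41/22 + 53/z (c(G, z) = 53/z + 41*(-1/22) = 53/z - 41/22 = -41/22 + 53/z)
m = 13028390/451 (m = (12147 + 16742) + (-41/22 + 53/82) = 28889 + (-41/22 + 53*(1/82)) = 28889 + (-41/22 + 53/82) = 28889 - 549/451 = 13028390/451 ≈ 28888.)
I = 3566 (I = -12269 + 15835 = 3566)
m + I = 13028390/451 + 3566 = 14636656/451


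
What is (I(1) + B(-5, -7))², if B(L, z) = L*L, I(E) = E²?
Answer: 676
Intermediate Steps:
B(L, z) = L²
(I(1) + B(-5, -7))² = (1² + (-5)²)² = (1 + 25)² = 26² = 676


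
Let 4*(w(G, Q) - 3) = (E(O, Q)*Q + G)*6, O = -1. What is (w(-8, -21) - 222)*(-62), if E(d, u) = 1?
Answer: 16275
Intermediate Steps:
w(G, Q) = 3 + 3*G/2 + 3*Q/2 (w(G, Q) = 3 + ((1*Q + G)*6)/4 = 3 + ((Q + G)*6)/4 = 3 + ((G + Q)*6)/4 = 3 + (6*G + 6*Q)/4 = 3 + (3*G/2 + 3*Q/2) = 3 + 3*G/2 + 3*Q/2)
(w(-8, -21) - 222)*(-62) = ((3 + (3/2)*(-8) + (3/2)*(-21)) - 222)*(-62) = ((3 - 12 - 63/2) - 222)*(-62) = (-81/2 - 222)*(-62) = -525/2*(-62) = 16275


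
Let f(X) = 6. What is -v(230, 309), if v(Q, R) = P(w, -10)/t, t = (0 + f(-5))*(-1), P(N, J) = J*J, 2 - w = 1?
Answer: 50/3 ≈ 16.667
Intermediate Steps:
w = 1 (w = 2 - 1*1 = 2 - 1 = 1)
P(N, J) = J²
t = -6 (t = (0 + 6)*(-1) = 6*(-1) = -6)
v(Q, R) = -50/3 (v(Q, R) = (-10)²/(-6) = 100*(-⅙) = -50/3)
-v(230, 309) = -1*(-50/3) = 50/3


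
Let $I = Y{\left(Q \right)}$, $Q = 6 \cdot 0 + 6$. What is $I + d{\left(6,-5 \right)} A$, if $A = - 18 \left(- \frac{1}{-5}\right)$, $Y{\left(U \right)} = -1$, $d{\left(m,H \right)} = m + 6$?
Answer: $- \frac{221}{5} \approx -44.2$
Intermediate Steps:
$d{\left(m,H \right)} = 6 + m$
$Q = 6$ ($Q = 0 + 6 = 6$)
$I = -1$
$A = - \frac{18}{5}$ ($A = - 18 \left(\left(-1\right) \left(- \frac{1}{5}\right)\right) = \left(-18\right) \frac{1}{5} = - \frac{18}{5} \approx -3.6$)
$I + d{\left(6,-5 \right)} A = -1 + \left(6 + 6\right) \left(- \frac{18}{5}\right) = -1 + 12 \left(- \frac{18}{5}\right) = -1 - \frac{216}{5} = - \frac{221}{5}$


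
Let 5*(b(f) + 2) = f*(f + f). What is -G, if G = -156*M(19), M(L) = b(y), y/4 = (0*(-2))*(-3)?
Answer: -312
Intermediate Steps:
y = 0 (y = 4*((0*(-2))*(-3)) = 4*(0*(-3)) = 4*0 = 0)
b(f) = -2 + 2*f²/5 (b(f) = -2 + (f*(f + f))/5 = -2 + (f*(2*f))/5 = -2 + (2*f²)/5 = -2 + 2*f²/5)
M(L) = -2 (M(L) = -2 + (⅖)*0² = -2 + (⅖)*0 = -2 + 0 = -2)
G = 312 (G = -156*(-2) = 312)
-G = -1*312 = -312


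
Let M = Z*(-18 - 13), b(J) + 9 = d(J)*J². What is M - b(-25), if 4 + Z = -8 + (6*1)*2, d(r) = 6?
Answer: -3741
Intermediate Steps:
Z = 0 (Z = -4 + (-8 + (6*1)*2) = -4 + (-8 + 6*2) = -4 + (-8 + 12) = -4 + 4 = 0)
b(J) = -9 + 6*J²
M = 0 (M = 0*(-18 - 13) = 0*(-31) = 0)
M - b(-25) = 0 - (-9 + 6*(-25)²) = 0 - (-9 + 6*625) = 0 - (-9 + 3750) = 0 - 1*3741 = 0 - 3741 = -3741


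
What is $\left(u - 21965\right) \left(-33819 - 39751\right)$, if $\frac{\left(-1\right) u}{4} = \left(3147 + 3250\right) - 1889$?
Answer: $2942579290$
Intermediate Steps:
$u = -18032$ ($u = - 4 \left(\left(3147 + 3250\right) - 1889\right) = - 4 \left(6397 - 1889\right) = \left(-4\right) 4508 = -18032$)
$\left(u - 21965\right) \left(-33819 - 39751\right) = \left(-18032 - 21965\right) \left(-33819 - 39751\right) = \left(-39997\right) \left(-73570\right) = 2942579290$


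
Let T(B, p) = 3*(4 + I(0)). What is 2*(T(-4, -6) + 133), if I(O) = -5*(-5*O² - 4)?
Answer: 410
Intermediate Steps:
I(O) = 20 + 25*O² (I(O) = -5*(-4 - 5*O²) = 20 + 25*O²)
T(B, p) = 72 (T(B, p) = 3*(4 + (20 + 25*0²)) = 3*(4 + (20 + 25*0)) = 3*(4 + (20 + 0)) = 3*(4 + 20) = 3*24 = 72)
2*(T(-4, -6) + 133) = 2*(72 + 133) = 2*205 = 410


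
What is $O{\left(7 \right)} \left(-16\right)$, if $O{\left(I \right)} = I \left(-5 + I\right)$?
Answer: $-224$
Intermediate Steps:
$O{\left(7 \right)} \left(-16\right) = 7 \left(-5 + 7\right) \left(-16\right) = 7 \cdot 2 \left(-16\right) = 14 \left(-16\right) = -224$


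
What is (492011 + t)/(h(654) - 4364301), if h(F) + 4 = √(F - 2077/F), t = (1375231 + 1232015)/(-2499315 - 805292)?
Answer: -4640735074500050997570/41164965349705310779577 - 1625900387431*√278367906/41164965349705310779577 ≈ -0.11274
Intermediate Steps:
t = -2607246/3304607 (t = 2607246/(-3304607) = 2607246*(-1/3304607) = -2607246/3304607 ≈ -0.78897)
h(F) = -4 + √(F - 2077/F)
(492011 + t)/(h(654) - 4364301) = (492011 - 2607246/3304607)/((-4 + √(654 - 2077/654)) - 4364301) = 1625900387431/(3304607*((-4 + √(654 - 2077*1/654)) - 4364301)) = 1625900387431/(3304607*((-4 + √(654 - 2077/654)) - 4364301)) = 1625900387431/(3304607*((-4 + √(425639/654)) - 4364301)) = 1625900387431/(3304607*((-4 + √278367906/654) - 4364301)) = 1625900387431/(3304607*(-4364305 + √278367906/654))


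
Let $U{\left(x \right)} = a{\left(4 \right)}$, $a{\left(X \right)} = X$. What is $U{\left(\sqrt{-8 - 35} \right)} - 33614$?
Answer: $-33610$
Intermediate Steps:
$U{\left(x \right)} = 4$
$U{\left(\sqrt{-8 - 35} \right)} - 33614 = 4 - 33614 = -33610$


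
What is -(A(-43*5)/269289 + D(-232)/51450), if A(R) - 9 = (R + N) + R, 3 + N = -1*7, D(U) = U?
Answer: 14108333/2309153175 ≈ 0.0061097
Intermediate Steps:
N = -10 (N = -3 - 1*7 = -3 - 7 = -10)
A(R) = -1 + 2*R (A(R) = 9 + ((R - 10) + R) = 9 + ((-10 + R) + R) = 9 + (-10 + 2*R) = -1 + 2*R)
-(A(-43*5)/269289 + D(-232)/51450) = -((-1 + 2*(-43*5))/269289 - 232/51450) = -((-1 + 2*(-215))*(1/269289) - 232*1/51450) = -((-1 - 430)*(1/269289) - 116/25725) = -(-431*1/269289 - 116/25725) = -(-431/269289 - 116/25725) = -1*(-14108333/2309153175) = 14108333/2309153175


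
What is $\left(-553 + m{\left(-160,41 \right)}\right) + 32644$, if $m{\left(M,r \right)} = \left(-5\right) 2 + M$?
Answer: $31921$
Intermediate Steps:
$m{\left(M,r \right)} = -10 + M$
$\left(-553 + m{\left(-160,41 \right)}\right) + 32644 = \left(-553 - 170\right) + 32644 = -723 + 32644 = 31921$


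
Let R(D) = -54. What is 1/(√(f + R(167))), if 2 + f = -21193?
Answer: -I*√2361/7083 ≈ -0.0068601*I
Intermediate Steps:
f = -21195 (f = -2 - 21193 = -21195)
1/(√(f + R(167))) = 1/(√(-21195 - 54)) = 1/(√(-21249)) = 1/(3*I*√2361) = -I*√2361/7083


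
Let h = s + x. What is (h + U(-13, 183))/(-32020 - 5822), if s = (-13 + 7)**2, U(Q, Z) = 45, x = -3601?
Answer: 1760/18921 ≈ 0.093018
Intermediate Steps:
s = 36 (s = (-6)**2 = 36)
h = -3565 (h = 36 - 3601 = -3565)
(h + U(-13, 183))/(-32020 - 5822) = (-3565 + 45)/(-32020 - 5822) = -3520/(-37842) = -3520*(-1/37842) = 1760/18921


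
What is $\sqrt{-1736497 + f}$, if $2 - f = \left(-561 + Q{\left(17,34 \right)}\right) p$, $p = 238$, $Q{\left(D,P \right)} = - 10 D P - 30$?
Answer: $i \sqrt{220197} \approx 469.25 i$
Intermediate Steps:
$Q{\left(D,P \right)} = -30 - 10 D P$ ($Q{\left(D,P \right)} = - 10 D P - 30 = -30 - 10 D P$)
$f = 1516300$ ($f = 2 - \left(-561 - \left(30 + 170 \cdot 34\right)\right) 238 = 2 - \left(-561 - 5810\right) 238 = 2 - \left(-6371\right) 238 = 2 - -1516298 = 2 + 1516298 = 1516300$)
$\sqrt{-1736497 + f} = \sqrt{-1736497 + 1516300} = \sqrt{-220197} = i \sqrt{220197}$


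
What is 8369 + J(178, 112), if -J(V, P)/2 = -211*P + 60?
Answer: 55513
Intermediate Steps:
J(V, P) = -120 + 422*P (J(V, P) = -2*(-211*P + 60) = -2*(60 - 211*P) = -120 + 422*P)
8369 + J(178, 112) = 8369 + (-120 + 422*112) = 8369 + (-120 + 47264) = 8369 + 47144 = 55513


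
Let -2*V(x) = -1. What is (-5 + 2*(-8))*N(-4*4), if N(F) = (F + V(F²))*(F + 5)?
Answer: -7161/2 ≈ -3580.5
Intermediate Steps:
V(x) = ½ (V(x) = -½*(-1) = ½)
N(F) = (½ + F)*(5 + F) (N(F) = (F + ½)*(F + 5) = (½ + F)*(5 + F))
(-5 + 2*(-8))*N(-4*4) = (-5 + 2*(-8))*(5/2 + (-4*4)² + 11*(-4*4)/2) = (-5 - 16)*(5/2 + (-16)² + (11/2)*(-16)) = -21*(5/2 + 256 - 88) = -21*341/2 = -7161/2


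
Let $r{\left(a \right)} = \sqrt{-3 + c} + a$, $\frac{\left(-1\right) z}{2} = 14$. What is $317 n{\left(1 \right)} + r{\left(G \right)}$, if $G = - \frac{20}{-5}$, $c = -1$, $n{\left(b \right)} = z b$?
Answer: $-8872 + 2 i \approx -8872.0 + 2.0 i$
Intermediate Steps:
$z = -28$ ($z = \left(-2\right) 14 = -28$)
$n{\left(b \right)} = - 28 b$
$G = 4$ ($G = \left(-20\right) \left(- \frac{1}{5}\right) = 4$)
$r{\left(a \right)} = a + 2 i$ ($r{\left(a \right)} = \sqrt{-3 - 1} + a = \sqrt{-4} + a = 2 i + a = a + 2 i$)
$317 n{\left(1 \right)} + r{\left(G \right)} = 317 \left(\left(-28\right) 1\right) + \left(4 + 2 i\right) = 317 \left(-28\right) + \left(4 + 2 i\right) = -8876 + \left(4 + 2 i\right) = -8872 + 2 i$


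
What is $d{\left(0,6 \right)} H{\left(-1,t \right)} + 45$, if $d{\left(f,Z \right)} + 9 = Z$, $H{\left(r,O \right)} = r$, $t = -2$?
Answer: $48$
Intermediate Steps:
$d{\left(f,Z \right)} = -9 + Z$
$d{\left(0,6 \right)} H{\left(-1,t \right)} + 45 = \left(-9 + 6\right) \left(-1\right) + 45 = \left(-3\right) \left(-1\right) + 45 = 3 + 45 = 48$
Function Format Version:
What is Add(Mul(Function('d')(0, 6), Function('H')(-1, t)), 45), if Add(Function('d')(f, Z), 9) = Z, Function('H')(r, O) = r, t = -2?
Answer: 48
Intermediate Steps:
Function('d')(f, Z) = Add(-9, Z)
Add(Mul(Function('d')(0, 6), Function('H')(-1, t)), 45) = Add(Mul(Add(-9, 6), -1), 45) = Add(Mul(-3, -1), 45) = Add(3, 45) = 48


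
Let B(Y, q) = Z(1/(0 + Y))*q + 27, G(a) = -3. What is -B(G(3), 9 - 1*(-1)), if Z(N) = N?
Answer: -71/3 ≈ -23.667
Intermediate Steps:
B(Y, q) = 27 + q/Y (B(Y, q) = q/(0 + Y) + 27 = q/Y + 27 = 27 + q/Y)
-B(G(3), 9 - 1*(-1)) = -(27 + (9 - 1*(-1))/(-3)) = -(27 + (9 + 1)*(-⅓)) = -(27 + 10*(-⅓)) = -(27 - 10/3) = -1*71/3 = -71/3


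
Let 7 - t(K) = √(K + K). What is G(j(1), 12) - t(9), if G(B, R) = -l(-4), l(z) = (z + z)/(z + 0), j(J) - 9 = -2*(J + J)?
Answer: -9 + 3*√2 ≈ -4.7574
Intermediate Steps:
j(J) = 9 - 4*J (j(J) = 9 - 2*(J + J) = 9 - 4*J)
t(K) = 7 - √2*√K (t(K) = 7 - √(K + K) = 7 - √(2*K) = 7 - √2*√K)
l(z) = 2 (l(z) = (2*z)/z = 2)
G(B, R) = -2 (G(B, R) = -1*2 = -2)
G(j(1), 12) - t(9) = -2 - (7 - √2*√9) = -2 - (7 - 1*√2*3) = -2 - (7 - 3*√2) = -2 + (-7 + 3*√2) = -9 + 3*√2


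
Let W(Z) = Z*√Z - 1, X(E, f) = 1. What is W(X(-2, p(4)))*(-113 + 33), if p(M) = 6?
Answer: 0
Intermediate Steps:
W(Z) = -1 + Z^(3/2) (W(Z) = Z^(3/2) - 1 = -1 + Z^(3/2))
W(X(-2, p(4)))*(-113 + 33) = (-1 + 1^(3/2))*(-113 + 33) = (-1 + 1)*(-80) = 0*(-80) = 0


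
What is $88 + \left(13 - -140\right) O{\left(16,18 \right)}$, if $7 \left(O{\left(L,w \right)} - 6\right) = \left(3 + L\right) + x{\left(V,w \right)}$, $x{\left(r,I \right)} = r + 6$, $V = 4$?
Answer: $\frac{11479}{7} \approx 1639.9$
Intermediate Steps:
$x{\left(r,I \right)} = 6 + r$
$O{\left(L,w \right)} = \frac{55}{7} + \frac{L}{7}$ ($O{\left(L,w \right)} = 6 + \frac{\left(3 + L\right) + \left(6 + 4\right)}{7} = 6 + \frac{\left(3 + L\right) + 10}{7} = 6 + \frac{13 + L}{7} = 6 + \left(\frac{13}{7} + \frac{L}{7}\right) = \frac{55}{7} + \frac{L}{7}$)
$88 + \left(13 - -140\right) O{\left(16,18 \right)} = 88 + \left(13 - -140\right) \left(\frac{55}{7} + \frac{1}{7} \cdot 16\right) = 88 + \left(13 + 140\right) \left(\frac{55}{7} + \frac{16}{7}\right) = 88 + 153 \cdot \frac{71}{7} = 88 + \frac{10863}{7} = \frac{11479}{7}$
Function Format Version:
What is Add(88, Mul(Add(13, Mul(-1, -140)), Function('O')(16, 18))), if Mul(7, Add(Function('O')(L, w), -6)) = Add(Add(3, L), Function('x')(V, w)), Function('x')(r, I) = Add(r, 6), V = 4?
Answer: Rational(11479, 7) ≈ 1639.9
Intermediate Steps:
Function('x')(r, I) = Add(6, r)
Function('O')(L, w) = Add(Rational(55, 7), Mul(Rational(1, 7), L)) (Function('O')(L, w) = Add(6, Mul(Rational(1, 7), Add(Add(3, L), Add(6, 4)))) = Add(6, Mul(Rational(1, 7), Add(Add(3, L), 10))) = Add(6, Mul(Rational(1, 7), Add(13, L))) = Add(6, Add(Rational(13, 7), Mul(Rational(1, 7), L))) = Add(Rational(55, 7), Mul(Rational(1, 7), L)))
Add(88, Mul(Add(13, Mul(-1, -140)), Function('O')(16, 18))) = Add(88, Mul(Add(13, Mul(-1, -140)), Add(Rational(55, 7), Mul(Rational(1, 7), 16)))) = Add(88, Mul(Add(13, 140), Add(Rational(55, 7), Rational(16, 7)))) = Add(88, Mul(153, Rational(71, 7))) = Add(88, Rational(10863, 7)) = Rational(11479, 7)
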